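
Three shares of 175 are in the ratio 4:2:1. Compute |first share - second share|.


Total parts = 4 + 2 + 1 = 7
Value per part = 175 / 7 = 25
Shares: 4*25=100, 2*25=50, 1*25=25
First share = 100, second share = 50
Difference = |100 - 50| = 50

50


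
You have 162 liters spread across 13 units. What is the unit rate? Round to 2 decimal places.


Total liters = 162
Number of units = 13
Unit rate = 162 / 13
= 12.46 liters per unit

12.46


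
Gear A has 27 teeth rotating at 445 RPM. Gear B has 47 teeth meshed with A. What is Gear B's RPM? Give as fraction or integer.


Gear ratio: teeth_A * RPM_A = teeth_B * RPM_B
27 * 445 = 47 * RPM_B
12015 = 47 * RPM_B
RPM_B = 12015 / 47
RPM_B = 12015/47

12015/47


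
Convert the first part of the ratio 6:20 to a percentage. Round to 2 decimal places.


Total parts = 6 + 20 = 26
First part fraction = 6/26
Percentage = (6/26) * 100
= 0.230769 * 100
= 23.08%

23.08


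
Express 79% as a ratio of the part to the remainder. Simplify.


Part = 79%, Remainder = 21%
Ratio = 79:21
GCD(79, 21) = 1
Simplify: 79:21 = 79:21

79:21


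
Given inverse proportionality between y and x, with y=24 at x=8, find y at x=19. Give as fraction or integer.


Inverse proportion: y = k/x
Find k: k = 8 * 24 = 192
Compute y at x=19: y = 192/19
y = 192/19

192/19


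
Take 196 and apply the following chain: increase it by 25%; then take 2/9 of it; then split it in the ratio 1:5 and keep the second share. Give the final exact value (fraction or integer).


Start with 196.
Step 1: Increase by 25%: 196 * 125/100 = 245
Step 2: Take 2/9: 245 * 2/9 = 490/9
Step 3: Split 1:5, second share = 490/9 * 5/6 = 1225/27
Final result = 1225/27

1225/27


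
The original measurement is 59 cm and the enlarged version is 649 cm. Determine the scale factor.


Original length = 59 cm
Scaled length = 649 cm
Scale factor = 649 / 59
= 11

11


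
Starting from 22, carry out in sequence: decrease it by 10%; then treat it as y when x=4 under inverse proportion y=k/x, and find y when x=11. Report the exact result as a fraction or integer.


Start with 22.
Step 1: Decrease by 10%: 22 * 90/100 = 99/5
Step 2: Inverse prop: k = (99/5)*4; new y = k/11 = 99/5*4/11 = 36/5
Final result = 36/5

36/5


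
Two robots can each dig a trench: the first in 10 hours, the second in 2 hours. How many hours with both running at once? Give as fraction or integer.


Rate of A = 1/10 job per hour
Rate of B = 1/2 job per hour
Combined rate = 1/10 + 1/2
Find common denominator: (2 + 10)/(10*2) = 12/20
Combined rate = 3/5 job per hour
Time together = 1 / (3/5) = 5/3 hours

5/3


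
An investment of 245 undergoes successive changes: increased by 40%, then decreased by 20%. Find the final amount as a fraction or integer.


Start: 245
Step 1: increase by 40% => multiply by 140/100
  245 * 140/100 = 343
Step 2: decrease by 20% => multiply by 80/100
  343 * 80/100 = 1372/5
Final value = 1372/5

1372/5


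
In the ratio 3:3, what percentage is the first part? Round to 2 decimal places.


Total parts = 3 + 3 = 6
First part fraction = 3/6
Percentage = (3/6) * 100
= 0.5 * 100
= 50.00%

50.00


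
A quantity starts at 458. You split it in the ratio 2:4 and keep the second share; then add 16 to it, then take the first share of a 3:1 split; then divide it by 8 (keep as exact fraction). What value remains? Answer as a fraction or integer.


Start with 458.
Step 1: Split 2:4, second share = 458 * 4/6 = 916/3
Step 2: Add 16: 916/3+16=964/3; split 3:1 first = 964/3*3/4 = 241
Step 3: Divide by 8: 241 / 8 = 241/8
Final result = 241/8

241/8


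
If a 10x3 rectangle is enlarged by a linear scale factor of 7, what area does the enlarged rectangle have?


Original dimensions: 10 x 3
Enlargement factor = 7
New width = 10 * 7 = 70
New height = 3 * 7 = 21
New area = 70 * 21 = 1470

1470


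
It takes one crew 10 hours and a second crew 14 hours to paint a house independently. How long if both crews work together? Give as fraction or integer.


Rate of A = 1/10 job per hour
Rate of B = 1/14 job per hour
Combined rate = 1/10 + 1/14
Find common denominator: (14 + 10)/(10*14) = 24/140
Combined rate = 6/35 job per hour
Time together = 1 / (6/35) = 35/6 hours

35/6


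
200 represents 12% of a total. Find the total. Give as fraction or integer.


Given: 200 is 12% of the whole
Set up: 200 = 12/100 * whole
whole = 200 * 100 / 12
whole = 20000 / 12
whole = 5000/3

5000/3


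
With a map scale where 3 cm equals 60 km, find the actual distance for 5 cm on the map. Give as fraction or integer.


Map scale: 3 cm = 60 km
Measured distance on map = 5 cm
Set up proportion: 5 * 60 / 3
= 300 / 3
= 100 km

100


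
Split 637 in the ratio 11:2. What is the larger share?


Total parts = 11 + 2 = 13
Value per part = 637 / 13 = 49
First share = 11 * 49 = 539
Second share = 2 * 49 = 98
Larger share = 539

539


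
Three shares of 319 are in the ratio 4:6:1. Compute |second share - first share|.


Total parts = 4 + 6 + 1 = 11
Value per part = 319 / 11 = 29
Shares: 4*29=116, 6*29=174, 1*29=29
Second share = 174, first share = 116
Difference = |174 - 116| = 58

58


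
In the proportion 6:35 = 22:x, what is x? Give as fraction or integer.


Setting up: 6/35 = 22/x
Cross multiply: 6 * x = 35 * 22
6x = 770
x = 770/6
x = 385/3

385/3


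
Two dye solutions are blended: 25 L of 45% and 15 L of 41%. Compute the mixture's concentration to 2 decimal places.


Solute in mixture 1 = 45% of 25 L = 25*45/100 = 45/4 L
Solute in mixture 2 = 41% of 15 L = 15*41/100 = 123/20 L
Total solute = 45/4 + 123/20 = 87/5 L
Total volume = 25 + 15 = 40 L
Final concentration = 87/5/40 * 100 = 43.50%

43.50


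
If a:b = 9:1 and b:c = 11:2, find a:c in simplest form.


Given a:b = 9:1 and b:c = 11:2
Make b consistent. Multiply first ratio by 11: a:b = 99:11
Multiply second ratio by 1: b:c = 11:2
Now b = 11 in both, so a:b:c = 99:11:2
Therefore a:c = 99:2
Simplify by GCD: a:c = 99:2

99:2


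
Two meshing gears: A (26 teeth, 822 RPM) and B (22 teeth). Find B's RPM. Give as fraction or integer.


Gear ratio: teeth_A * RPM_A = teeth_B * RPM_B
26 * 822 = 22 * RPM_B
21372 = 22 * RPM_B
RPM_B = 21372 / 22
RPM_B = 10686/11

10686/11


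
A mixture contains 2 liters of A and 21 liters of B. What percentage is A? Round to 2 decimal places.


Volume of A = 2 L
Volume of B = 21 L
Total volume = 2 + 21 = 23 L
Percentage of A = (2/23) * 100
= 8.70%

8.70


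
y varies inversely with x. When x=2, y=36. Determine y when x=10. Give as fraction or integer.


Inverse proportion: y = k/x
Find k: k = 2 * 36 = 72
Compute y at x=10: y = 72/10
y = 36/5

36/5


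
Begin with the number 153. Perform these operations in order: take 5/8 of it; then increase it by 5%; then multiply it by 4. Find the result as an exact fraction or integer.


Start with 153.
Step 1: Take 5/8: 153 * 5/8 = 765/8
Step 2: Increase by 5%: 765/8 * 105/100 = 3213/32
Step 3: Multiply by 4: 3213/32 * 4 = 3213/8
Final result = 3213/8

3213/8


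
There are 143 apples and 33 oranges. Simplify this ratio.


Find GCD(143, 33)
GCD = 11
Divide both by 11: 143/11 = 13, 33/11 = 3
Simplified ratio = 13:3

13:3


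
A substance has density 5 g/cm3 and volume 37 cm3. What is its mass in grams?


Using mass = density * volume
Density = 5 g/cm3
Volume = 37 cm3
Mass = 5 * 37
= 185 g

185


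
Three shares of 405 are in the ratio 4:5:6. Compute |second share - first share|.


Total parts = 4 + 5 + 6 = 15
Value per part = 405 / 15 = 27
Shares: 4*27=108, 5*27=135, 6*27=162
Second share = 135, first share = 108
Difference = |135 - 108| = 27

27


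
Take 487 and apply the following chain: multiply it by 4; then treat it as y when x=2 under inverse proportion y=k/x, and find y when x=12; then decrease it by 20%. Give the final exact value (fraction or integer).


Start with 487.
Step 1: Multiply by 4: 487 * 4 = 1948
Step 2: Inverse prop: k = (1948)*2; new y = k/12 = 1948*2/12 = 974/3
Step 3: Decrease by 20%: 974/3 * 80/100 = 3896/15
Final result = 3896/15

3896/15


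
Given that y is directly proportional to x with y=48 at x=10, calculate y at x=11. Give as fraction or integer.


Direct proportion: y = kx
Find k: k = 48/10 = 24/5
Compute y at x=11: y = 24/5 * 11
y = 264/5

264/5


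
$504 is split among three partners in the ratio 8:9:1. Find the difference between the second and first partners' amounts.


Total parts = 8 + 9 + 1 = 18
Value per part = 504 / 18 = 28
Shares: 8*28=224, 9*28=252, 1*28=28
Second share = 252, first share = 224
Difference = |252 - 224| = 28

28


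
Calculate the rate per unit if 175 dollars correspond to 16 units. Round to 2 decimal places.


Total dollars = 175
Number of units = 16
Unit rate = 175 / 16
= 10.94 dollars per unit

10.94


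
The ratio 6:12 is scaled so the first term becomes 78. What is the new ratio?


Original ratio: 6:12
First term target: 78
Scale factor = 78 / 6 = 13
Multiply second term: 12 * 13 = 156
Equivalent ratio = 78:156

78:156


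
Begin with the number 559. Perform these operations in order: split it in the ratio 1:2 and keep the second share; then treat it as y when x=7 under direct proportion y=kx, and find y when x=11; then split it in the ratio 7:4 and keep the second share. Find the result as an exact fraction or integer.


Start with 559.
Step 1: Split 1:2, second share = 559 * 2/3 = 1118/3
Step 2: Direct prop: k = (1118/3)/7; new y = k*11 = 1118/3*11/7 = 12298/21
Step 3: Split 7:4, second share = 12298/21 * 4/11 = 4472/21
Final result = 4472/21

4472/21


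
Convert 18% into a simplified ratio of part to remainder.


Part = 18%, Remainder = 82%
Ratio = 18:82
GCD(18, 82) = 2
Simplify: 9:41 = 9:41

9:41


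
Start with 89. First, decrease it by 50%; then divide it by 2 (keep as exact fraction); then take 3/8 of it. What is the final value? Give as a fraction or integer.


Start with 89.
Step 1: Decrease by 50%: 89 * 50/100 = 89/2
Step 2: Divide by 2: 89/2 / 2 = 89/4
Step 3: Take 3/8: 89/4 * 3/8 = 267/32
Final result = 267/32

267/32


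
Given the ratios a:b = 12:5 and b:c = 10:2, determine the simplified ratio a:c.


Given a:b = 12:5 and b:c = 10:2
Make b consistent. Multiply first ratio by 10: a:b = 120:50
Multiply second ratio by 5: b:c = 50:10
Now b = 50 in both, so a:b:c = 120:50:10
Therefore a:c = 120:10
Simplify by GCD: a:c = 12:1

12:1


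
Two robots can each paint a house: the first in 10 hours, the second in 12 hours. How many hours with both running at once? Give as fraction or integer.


Rate of A = 1/10 job per hour
Rate of B = 1/12 job per hour
Combined rate = 1/10 + 1/12
Find common denominator: (12 + 10)/(10*12) = 22/120
Combined rate = 11/60 job per hour
Time together = 1 / (11/60) = 60/11 hours

60/11


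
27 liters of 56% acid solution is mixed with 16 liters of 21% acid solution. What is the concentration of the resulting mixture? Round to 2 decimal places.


Solute in mixture 1 = 56% of 27 L = 27*56/100 = 378/25 L
Solute in mixture 2 = 21% of 16 L = 16*21/100 = 84/25 L
Total solute = 378/25 + 84/25 = 462/25 L
Total volume = 27 + 16 = 43 L
Final concentration = 462/25/43 * 100 = 42.98%

42.98


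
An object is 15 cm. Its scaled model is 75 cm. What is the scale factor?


Original length = 15 cm
Scaled length = 75 cm
Scale factor = 75 / 15
= 5

5


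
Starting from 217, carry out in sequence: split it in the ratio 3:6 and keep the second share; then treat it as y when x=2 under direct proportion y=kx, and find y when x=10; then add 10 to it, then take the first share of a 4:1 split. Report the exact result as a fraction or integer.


Start with 217.
Step 1: Split 3:6, second share = 217 * 6/9 = 434/3
Step 2: Direct prop: k = (434/3)/2; new y = k*10 = 434/3*10/2 = 2170/3
Step 3: Add 10: 2170/3+10=2200/3; split 4:1 first = 2200/3*4/5 = 1760/3
Final result = 1760/3

1760/3


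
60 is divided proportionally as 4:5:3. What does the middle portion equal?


Ratio = 4:5:3
Total parts = 4 + 5 + 3 = 12
Value per part = 60 / 12 = 5
First share = 4 * 5 = 20
Middle share = 5 * 5 = 25
Third share = 3 * 5 = 15

25


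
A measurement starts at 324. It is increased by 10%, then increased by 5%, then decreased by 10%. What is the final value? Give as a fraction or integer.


Start: 324
Step 1: increase by 10% => multiply by 110/100
  324 * 110/100 = 1782/5
Step 2: increase by 5% => multiply by 105/100
  1782/5 * 105/100 = 18711/50
Step 3: decrease by 10% => multiply by 90/100
  18711/50 * 90/100 = 168399/500
Final value = 168399/500

168399/500


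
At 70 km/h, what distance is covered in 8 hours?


Using distance = speed * time
Speed = 70 km/h
Time = 8 hours
Distance = 70 * 8
= 560 km

560


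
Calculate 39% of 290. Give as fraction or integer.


Compute 39% of 290
Convert percentage: 39% = 39/100
Multiply: 290 * 39/100
= 11310/100
= 1131/10

1131/10


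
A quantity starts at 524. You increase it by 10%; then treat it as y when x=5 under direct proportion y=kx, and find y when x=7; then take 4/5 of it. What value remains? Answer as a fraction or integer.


Start with 524.
Step 1: Increase by 10%: 524 * 110/100 = 2882/5
Step 2: Direct prop: k = (2882/5)/5; new y = k*7 = 2882/5*7/5 = 20174/25
Step 3: Take 4/5: 20174/25 * 4/5 = 80696/125
Final result = 80696/125

80696/125


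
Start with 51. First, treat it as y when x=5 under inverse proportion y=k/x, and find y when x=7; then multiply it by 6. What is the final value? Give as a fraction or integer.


Start with 51.
Step 1: Inverse prop: k = (51)*5; new y = k/7 = 51*5/7 = 255/7
Step 2: Multiply by 6: 255/7 * 6 = 1530/7
Final result = 1530/7

1530/7


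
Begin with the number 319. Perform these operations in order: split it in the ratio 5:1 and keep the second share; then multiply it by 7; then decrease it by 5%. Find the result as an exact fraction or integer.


Start with 319.
Step 1: Split 5:1, second share = 319 * 1/6 = 319/6
Step 2: Multiply by 7: 319/6 * 7 = 2233/6
Step 3: Decrease by 5%: 2233/6 * 95/100 = 42427/120
Final result = 42427/120

42427/120


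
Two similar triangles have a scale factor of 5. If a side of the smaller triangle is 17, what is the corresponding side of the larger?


Similar triangles have proportional sides
Scale factor = 5
Smaller side = 17
Corresponding larger side = 17 * 5
= 85

85


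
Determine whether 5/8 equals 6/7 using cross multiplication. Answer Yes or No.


Cross multiply to check 5/8 = 6/7
Left cross product: 5 * 7 = 35
Right cross product: 8 * 6 = 48
35 != 48
Not equal, so proportions differ => No

No


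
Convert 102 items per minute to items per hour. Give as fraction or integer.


Converting from per minute to per hour
Rate = 102 items per minute
Multiply by 60: 102 * 60
= 6120 items per hour

6120


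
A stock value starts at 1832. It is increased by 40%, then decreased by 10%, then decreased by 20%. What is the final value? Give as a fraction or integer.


Start: 1832
Step 1: increase by 40% => multiply by 140/100
  1832 * 140/100 = 12824/5
Step 2: decrease by 10% => multiply by 90/100
  12824/5 * 90/100 = 57708/25
Step 3: decrease by 20% => multiply by 80/100
  57708/25 * 80/100 = 230832/125
Final value = 230832/125

230832/125


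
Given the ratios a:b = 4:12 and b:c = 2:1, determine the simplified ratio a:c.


Given a:b = 4:12 and b:c = 2:1
Make b consistent. Multiply first ratio by 2: a:b = 8:24
Multiply second ratio by 12: b:c = 24:12
Now b = 24 in both, so a:b:c = 8:24:12
Therefore a:c = 8:12
Simplify by GCD: a:c = 2:3

2:3


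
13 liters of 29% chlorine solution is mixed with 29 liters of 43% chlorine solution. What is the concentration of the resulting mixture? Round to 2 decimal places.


Solute in mixture 1 = 29% of 13 L = 13*29/100 = 377/100 L
Solute in mixture 2 = 43% of 29 L = 29*43/100 = 1247/100 L
Total solute = 377/100 + 1247/100 = 406/25 L
Total volume = 13 + 29 = 42 L
Final concentration = 406/25/42 * 100 = 38.67%

38.67


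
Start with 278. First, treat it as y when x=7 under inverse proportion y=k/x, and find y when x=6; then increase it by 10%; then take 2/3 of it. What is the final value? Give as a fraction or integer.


Start with 278.
Step 1: Inverse prop: k = (278)*7; new y = k/6 = 278*7/6 = 973/3
Step 2: Increase by 10%: 973/3 * 110/100 = 10703/30
Step 3: Take 2/3: 10703/30 * 2/3 = 10703/45
Final result = 10703/45

10703/45


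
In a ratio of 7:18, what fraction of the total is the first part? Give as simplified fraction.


Total parts = 7 + 18 = 25
First part fraction = 7/25
Simplify: 7/25 = 7/25

7/25


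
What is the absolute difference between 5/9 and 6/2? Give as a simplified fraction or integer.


Simplify: 5/9 = 5/9 and 6/2 = 3
Find common denominator: LCD = 9
Convert: 5/9 and 27/9
Difference = |5 - 27|/9 = 22/9
Simplified = 22/9

22/9


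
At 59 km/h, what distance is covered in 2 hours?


Using distance = speed * time
Speed = 59 km/h
Time = 2 hours
Distance = 59 * 2
= 118 km

118


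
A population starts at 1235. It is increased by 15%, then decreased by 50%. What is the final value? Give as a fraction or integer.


Start: 1235
Step 1: increase by 15% => multiply by 115/100
  1235 * 115/100 = 5681/4
Step 2: decrease by 50% => multiply by 50/100
  5681/4 * 50/100 = 5681/8
Final value = 5681/8

5681/8


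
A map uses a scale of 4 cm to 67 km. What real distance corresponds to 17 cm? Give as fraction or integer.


Map scale: 4 cm = 67 km
Measured distance on map = 17 cm
Set up proportion: 17 * 67 / 4
= 1139 / 4
= 1139/4 km

1139/4


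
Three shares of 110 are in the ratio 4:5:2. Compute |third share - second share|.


Total parts = 4 + 5 + 2 = 11
Value per part = 110 / 11 = 10
Shares: 4*10=40, 5*10=50, 2*10=20
Third share = 20, second share = 50
Difference = |20 - 50| = 30

30


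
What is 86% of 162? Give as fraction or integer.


Compute 86% of 162
Convert percentage: 86% = 86/100
Multiply: 162 * 86/100
= 13932/100
= 3483/25

3483/25


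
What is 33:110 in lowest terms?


Find GCD(33, 110)
GCD = 11
Divide both by 11: 33/11 = 3, 110/11 = 10
Simplified ratio = 3:10

3:10


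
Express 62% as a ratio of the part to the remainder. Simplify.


Part = 62%, Remainder = 38%
Ratio = 62:38
GCD(62, 38) = 2
Simplify: 31:19 = 31:19

31:19


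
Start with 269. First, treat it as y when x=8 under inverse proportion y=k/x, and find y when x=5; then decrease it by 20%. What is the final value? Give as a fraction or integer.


Start with 269.
Step 1: Inverse prop: k = (269)*8; new y = k/5 = 269*8/5 = 2152/5
Step 2: Decrease by 20%: 2152/5 * 80/100 = 8608/25
Final result = 8608/25

8608/25


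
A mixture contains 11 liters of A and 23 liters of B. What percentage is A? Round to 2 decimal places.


Volume of A = 11 L
Volume of B = 23 L
Total volume = 11 + 23 = 34 L
Percentage of A = (11/34) * 100
= 32.35%

32.35


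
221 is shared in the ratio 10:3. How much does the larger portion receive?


Total parts = 10 + 3 = 13
Value per part = 221 / 13 = 17
First share = 10 * 17 = 170
Second share = 3 * 17 = 51
Larger share = 170

170


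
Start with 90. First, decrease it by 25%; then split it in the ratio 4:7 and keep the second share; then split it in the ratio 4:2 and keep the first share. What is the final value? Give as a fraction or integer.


Start with 90.
Step 1: Decrease by 25%: 90 * 75/100 = 135/2
Step 2: Split 4:7, second share = 135/2 * 7/11 = 945/22
Step 3: Split 4:2, first share = 945/22 * 4/6 = 315/11
Final result = 315/11

315/11


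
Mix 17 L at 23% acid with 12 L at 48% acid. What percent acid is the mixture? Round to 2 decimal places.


Solute in mixture 1 = 23% of 17 L = 17*23/100 = 391/100 L
Solute in mixture 2 = 48% of 12 L = 12*48/100 = 144/25 L
Total solute = 391/100 + 144/25 = 967/100 L
Total volume = 17 + 12 = 29 L
Final concentration = 967/100/29 * 100 = 33.34%

33.34


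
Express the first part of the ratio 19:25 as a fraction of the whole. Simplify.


Total parts = 19 + 25 = 44
First part fraction = 19/44
Simplify: 19/44 = 19/44

19/44


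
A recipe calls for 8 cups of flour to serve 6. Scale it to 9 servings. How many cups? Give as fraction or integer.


Original: 8 cups for 6 servings
Target servings = 9
Scaling factor = 9/6
New amount = 8 * 9/6
= 72/6
= 12 cups

12


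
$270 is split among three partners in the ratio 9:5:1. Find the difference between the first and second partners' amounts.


Total parts = 9 + 5 + 1 = 15
Value per part = 270 / 15 = 18
Shares: 9*18=162, 5*18=90, 1*18=18
First share = 162, second share = 90
Difference = |162 - 90| = 72

72


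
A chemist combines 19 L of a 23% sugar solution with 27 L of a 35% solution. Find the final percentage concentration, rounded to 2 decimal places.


Solute in mixture 1 = 23% of 19 L = 19*23/100 = 437/100 L
Solute in mixture 2 = 35% of 27 L = 27*35/100 = 189/20 L
Total solute = 437/100 + 189/20 = 691/50 L
Total volume = 19 + 27 = 46 L
Final concentration = 691/50/46 * 100 = 30.04%

30.04


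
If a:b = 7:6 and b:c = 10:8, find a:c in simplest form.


Given a:b = 7:6 and b:c = 10:8
Make b consistent. Multiply first ratio by 10: a:b = 70:60
Multiply second ratio by 6: b:c = 60:48
Now b = 60 in both, so a:b:c = 70:60:48
Therefore a:c = 70:48
Simplify by GCD: a:c = 35:24

35:24


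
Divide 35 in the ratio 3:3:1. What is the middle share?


Ratio = 3:3:1
Total parts = 3 + 3 + 1 = 7
Value per part = 35 / 7 = 5
First share = 3 * 5 = 15
Middle share = 3 * 5 = 15
Third share = 1 * 5 = 5

15


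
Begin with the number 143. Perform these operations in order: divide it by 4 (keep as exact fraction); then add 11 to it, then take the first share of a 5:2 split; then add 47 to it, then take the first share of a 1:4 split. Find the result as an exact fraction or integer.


Start with 143.
Step 1: Divide by 4: 143 / 4 = 143/4
Step 2: Add 11: 143/4+11=187/4; split 5:2 first = 187/4*5/7 = 935/28
Step 3: Add 47: 935/28+47=2251/28; split 1:4 first = 2251/28*1/5 = 2251/140
Final result = 2251/140

2251/140


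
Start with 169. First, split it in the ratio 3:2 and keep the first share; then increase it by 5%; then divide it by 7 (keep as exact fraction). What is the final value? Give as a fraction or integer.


Start with 169.
Step 1: Split 3:2, first share = 169 * 3/5 = 507/5
Step 2: Increase by 5%: 507/5 * 105/100 = 10647/100
Step 3: Divide by 7: 10647/100 / 7 = 1521/100
Final result = 1521/100

1521/100


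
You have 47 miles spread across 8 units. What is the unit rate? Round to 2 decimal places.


Total miles = 47
Number of units = 8
Unit rate = 47 / 8
= 5.88 miles per unit

5.88


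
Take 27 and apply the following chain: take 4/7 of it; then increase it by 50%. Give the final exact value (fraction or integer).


Start with 27.
Step 1: Take 4/7: 27 * 4/7 = 108/7
Step 2: Increase by 50%: 108/7 * 150/100 = 162/7
Final result = 162/7

162/7


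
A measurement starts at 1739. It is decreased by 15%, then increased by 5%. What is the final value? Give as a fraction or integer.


Start: 1739
Step 1: decrease by 15% => multiply by 85/100
  1739 * 85/100 = 29563/20
Step 2: increase by 5% => multiply by 105/100
  29563/20 * 105/100 = 620823/400
Final value = 620823/400

620823/400


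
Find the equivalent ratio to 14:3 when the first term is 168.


Original ratio: 14:3
First term target: 168
Scale factor = 168 / 14 = 12
Multiply second term: 3 * 12 = 36
Equivalent ratio = 168:36

168:36


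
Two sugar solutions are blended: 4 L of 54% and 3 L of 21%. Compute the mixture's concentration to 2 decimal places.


Solute in mixture 1 = 54% of 4 L = 4*54/100 = 54/25 L
Solute in mixture 2 = 21% of 3 L = 3*21/100 = 63/100 L
Total solute = 54/25 + 63/100 = 279/100 L
Total volume = 4 + 3 = 7 L
Final concentration = 279/100/7 * 100 = 39.86%

39.86


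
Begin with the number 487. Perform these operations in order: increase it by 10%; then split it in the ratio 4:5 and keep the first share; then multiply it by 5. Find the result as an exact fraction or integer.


Start with 487.
Step 1: Increase by 10%: 487 * 110/100 = 5357/10
Step 2: Split 4:5, first share = 5357/10 * 4/9 = 10714/45
Step 3: Multiply by 5: 10714/45 * 5 = 10714/9
Final result = 10714/9

10714/9


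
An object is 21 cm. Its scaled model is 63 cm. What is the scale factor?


Original length = 21 cm
Scaled length = 63 cm
Scale factor = 63 / 21
= 3

3


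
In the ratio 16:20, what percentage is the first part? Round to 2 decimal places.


Total parts = 16 + 20 = 36
First part fraction = 16/36
Percentage = (16/36) * 100
= 0.444444 * 100
= 44.44%

44.44


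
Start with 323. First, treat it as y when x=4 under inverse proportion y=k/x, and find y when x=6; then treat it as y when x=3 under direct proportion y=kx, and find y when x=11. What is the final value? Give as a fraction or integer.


Start with 323.
Step 1: Inverse prop: k = (323)*4; new y = k/6 = 323*4/6 = 646/3
Step 2: Direct prop: k = (646/3)/3; new y = k*11 = 646/3*11/3 = 7106/9
Final result = 7106/9

7106/9


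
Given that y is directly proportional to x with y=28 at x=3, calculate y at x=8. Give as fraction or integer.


Direct proportion: y = kx
Find k: k = 28/3 = 28/3
Compute y at x=8: y = 28/3 * 8
y = 224/3

224/3


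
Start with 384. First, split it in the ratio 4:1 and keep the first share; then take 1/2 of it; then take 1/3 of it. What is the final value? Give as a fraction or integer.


Start with 384.
Step 1: Split 4:1, first share = 384 * 4/5 = 1536/5
Step 2: Take 1/2: 1536/5 * 1/2 = 768/5
Step 3: Take 1/3: 768/5 * 1/3 = 256/5
Final result = 256/5

256/5


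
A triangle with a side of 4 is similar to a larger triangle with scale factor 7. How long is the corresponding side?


Similar triangles have proportional sides
Scale factor = 7
Smaller side = 4
Corresponding larger side = 4 * 7
= 28

28


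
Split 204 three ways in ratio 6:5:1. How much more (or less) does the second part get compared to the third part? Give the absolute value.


Total parts = 6 + 5 + 1 = 12
Value per part = 204 / 12 = 17
Shares: 6*17=102, 5*17=85, 1*17=17
Second share = 85, third share = 17
Difference = |85 - 17| = 68

68


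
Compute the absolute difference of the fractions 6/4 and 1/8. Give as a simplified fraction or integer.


Simplify: 6/4 = 3/2 and 1/8 = 1/8
Find common denominator: LCD = 8
Convert: 12/8 and 1/8
Difference = |12 - 1|/8 = 11/8
Simplified = 11/8

11/8


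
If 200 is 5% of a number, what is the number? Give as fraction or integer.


Given: 200 is 5% of the whole
Set up: 200 = 5/100 * whole
whole = 200 * 100 / 5
whole = 20000 / 5
whole = 4000

4000


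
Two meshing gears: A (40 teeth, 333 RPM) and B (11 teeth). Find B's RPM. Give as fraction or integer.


Gear ratio: teeth_A * RPM_A = teeth_B * RPM_B
40 * 333 = 11 * RPM_B
13320 = 11 * RPM_B
RPM_B = 13320 / 11
RPM_B = 13320/11

13320/11


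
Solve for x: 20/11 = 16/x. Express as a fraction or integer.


Setting up: 20/11 = 16/x
Cross multiply: 20 * x = 11 * 16
20x = 176
x = 176/20
x = 44/5

44/5


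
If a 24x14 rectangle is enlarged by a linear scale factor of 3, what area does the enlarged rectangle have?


Original dimensions: 24 x 14
Enlargement factor = 3
New width = 24 * 3 = 72
New height = 14 * 3 = 42
New area = 72 * 42 = 3024

3024


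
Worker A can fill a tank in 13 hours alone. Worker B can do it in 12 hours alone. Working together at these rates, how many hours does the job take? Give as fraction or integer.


Rate of A = 1/13 job per hour
Rate of B = 1/12 job per hour
Combined rate = 1/13 + 1/12
Find common denominator: (12 + 13)/(13*12) = 25/156
Combined rate = 25/156 job per hour
Time together = 1 / (25/156) = 156/25 hours

156/25


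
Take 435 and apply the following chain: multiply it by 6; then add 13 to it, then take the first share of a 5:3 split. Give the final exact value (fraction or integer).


Start with 435.
Step 1: Multiply by 6: 435 * 6 = 2610
Step 2: Add 13: 2610+13=2623; split 5:3 first = 2623*5/8 = 13115/8
Final result = 13115/8

13115/8


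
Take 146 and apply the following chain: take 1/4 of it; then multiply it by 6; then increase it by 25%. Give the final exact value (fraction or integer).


Start with 146.
Step 1: Take 1/4: 146 * 1/4 = 73/2
Step 2: Multiply by 6: 73/2 * 6 = 219
Step 3: Increase by 25%: 219 * 125/100 = 1095/4
Final result = 1095/4

1095/4


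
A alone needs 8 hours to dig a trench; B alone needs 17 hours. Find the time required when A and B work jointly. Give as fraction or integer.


Rate of A = 1/8 job per hour
Rate of B = 1/17 job per hour
Combined rate = 1/8 + 1/17
Find common denominator: (17 + 8)/(8*17) = 25/136
Combined rate = 25/136 job per hour
Time together = 1 / (25/136) = 136/25 hours

136/25


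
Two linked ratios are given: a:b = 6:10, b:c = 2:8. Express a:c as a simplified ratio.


Given a:b = 6:10 and b:c = 2:8
Make b consistent. Multiply first ratio by 2: a:b = 12:20
Multiply second ratio by 10: b:c = 20:80
Now b = 20 in both, so a:b:c = 12:20:80
Therefore a:c = 12:80
Simplify by GCD: a:c = 3:20

3:20


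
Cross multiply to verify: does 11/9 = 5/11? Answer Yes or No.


Cross multiply to check 11/9 = 5/11
Left cross product: 11 * 11 = 121
Right cross product: 9 * 5 = 45
121 != 45
Not equal, so proportions differ => No

No


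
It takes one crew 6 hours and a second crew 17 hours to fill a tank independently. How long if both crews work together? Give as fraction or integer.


Rate of A = 1/6 job per hour
Rate of B = 1/17 job per hour
Combined rate = 1/6 + 1/17
Find common denominator: (17 + 6)/(6*17) = 23/102
Combined rate = 23/102 job per hour
Time together = 1 / (23/102) = 102/23 hours

102/23


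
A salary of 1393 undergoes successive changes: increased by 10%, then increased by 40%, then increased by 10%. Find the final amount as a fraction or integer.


Start: 1393
Step 1: increase by 10% => multiply by 110/100
  1393 * 110/100 = 15323/10
Step 2: increase by 40% => multiply by 140/100
  15323/10 * 140/100 = 107261/50
Step 3: increase by 10% => multiply by 110/100
  107261/50 * 110/100 = 1179871/500
Final value = 1179871/500

1179871/500


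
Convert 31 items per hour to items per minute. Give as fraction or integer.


Converting from per hour to per minute
Rate = 31 items per hour
Divide by 60: 31/60
= 31/60 items per minute

31/60


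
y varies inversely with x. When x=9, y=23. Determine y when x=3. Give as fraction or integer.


Inverse proportion: y = k/x
Find k: k = 9 * 23 = 207
Compute y at x=3: y = 207/3
y = 69

69


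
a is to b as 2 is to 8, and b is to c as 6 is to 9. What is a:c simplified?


Given a:b = 2:8 and b:c = 6:9
Make b consistent. Multiply first ratio by 6: a:b = 12:48
Multiply second ratio by 8: b:c = 48:72
Now b = 48 in both, so a:b:c = 12:48:72
Therefore a:c = 12:72
Simplify by GCD: a:c = 1:6

1:6


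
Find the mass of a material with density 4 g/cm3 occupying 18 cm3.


Using mass = density * volume
Density = 4 g/cm3
Volume = 18 cm3
Mass = 4 * 18
= 72 g

72


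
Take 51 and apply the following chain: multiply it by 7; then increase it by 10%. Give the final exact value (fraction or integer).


Start with 51.
Step 1: Multiply by 7: 51 * 7 = 357
Step 2: Increase by 10%: 357 * 110/100 = 3927/10
Final result = 3927/10

3927/10


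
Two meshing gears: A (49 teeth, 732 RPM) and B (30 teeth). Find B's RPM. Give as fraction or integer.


Gear ratio: teeth_A * RPM_A = teeth_B * RPM_B
49 * 732 = 30 * RPM_B
35868 = 30 * RPM_B
RPM_B = 35868 / 30
RPM_B = 5978/5

5978/5


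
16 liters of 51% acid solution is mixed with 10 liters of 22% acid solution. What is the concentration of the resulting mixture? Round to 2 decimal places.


Solute in mixture 1 = 51% of 16 L = 16*51/100 = 204/25 L
Solute in mixture 2 = 22% of 10 L = 10*22/100 = 11/5 L
Total solute = 204/25 + 11/5 = 259/25 L
Total volume = 16 + 10 = 26 L
Final concentration = 259/25/26 * 100 = 39.85%

39.85


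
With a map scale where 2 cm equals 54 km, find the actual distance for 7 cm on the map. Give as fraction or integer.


Map scale: 2 cm = 54 km
Measured distance on map = 7 cm
Set up proportion: 7 * 54 / 2
= 378 / 2
= 189 km

189


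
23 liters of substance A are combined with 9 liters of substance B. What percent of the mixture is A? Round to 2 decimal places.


Volume of A = 23 L
Volume of B = 9 L
Total volume = 23 + 9 = 32 L
Percentage of A = (23/32) * 100
= 71.88%

71.88


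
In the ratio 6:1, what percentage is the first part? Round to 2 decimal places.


Total parts = 6 + 1 = 7
First part fraction = 6/7
Percentage = (6/7) * 100
= 0.857143 * 100
= 85.71%

85.71


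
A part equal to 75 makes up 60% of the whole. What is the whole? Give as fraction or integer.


Given: 75 is 60% of the whole
Set up: 75 = 60/100 * whole
whole = 75 * 100 / 60
whole = 7500 / 60
whole = 125

125


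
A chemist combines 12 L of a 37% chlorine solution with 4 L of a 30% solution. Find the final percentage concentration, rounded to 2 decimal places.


Solute in mixture 1 = 37% of 12 L = 12*37/100 = 111/25 L
Solute in mixture 2 = 30% of 4 L = 4*30/100 = 6/5 L
Total solute = 111/25 + 6/5 = 141/25 L
Total volume = 12 + 4 = 16 L
Final concentration = 141/25/16 * 100 = 35.25%

35.25


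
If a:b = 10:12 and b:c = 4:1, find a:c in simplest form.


Given a:b = 10:12 and b:c = 4:1
Make b consistent. Multiply first ratio by 4: a:b = 40:48
Multiply second ratio by 12: b:c = 48:12
Now b = 48 in both, so a:b:c = 40:48:12
Therefore a:c = 40:12
Simplify by GCD: a:c = 10:3

10:3


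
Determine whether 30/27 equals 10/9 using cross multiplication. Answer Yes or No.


Cross multiply to check 30/27 = 10/9
Left cross product: 30 * 9 = 270
Right cross product: 27 * 10 = 270
270 = 270
Equal, so proportions match => Yes

Yes


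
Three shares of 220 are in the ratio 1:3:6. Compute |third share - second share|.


Total parts = 1 + 3 + 6 = 10
Value per part = 220 / 10 = 22
Shares: 1*22=22, 3*22=66, 6*22=132
Third share = 132, second share = 66
Difference = |132 - 66| = 66

66


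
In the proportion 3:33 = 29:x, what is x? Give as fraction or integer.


Setting up: 3/33 = 29/x
Cross multiply: 3 * x = 33 * 29
3x = 957
x = 957/3
x = 319

319


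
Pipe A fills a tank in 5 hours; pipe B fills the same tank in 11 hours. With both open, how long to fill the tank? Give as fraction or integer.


Rate of A = 1/5 job per hour
Rate of B = 1/11 job per hour
Combined rate = 1/5 + 1/11
Find common denominator: (11 + 5)/(5*11) = 16/55
Combined rate = 16/55 job per hour
Time together = 1 / (16/55) = 55/16 hours

55/16


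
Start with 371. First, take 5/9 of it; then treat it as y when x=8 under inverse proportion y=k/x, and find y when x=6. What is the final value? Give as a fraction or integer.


Start with 371.
Step 1: Take 5/9: 371 * 5/9 = 1855/9
Step 2: Inverse prop: k = (1855/9)*8; new y = k/6 = 1855/9*8/6 = 7420/27
Final result = 7420/27

7420/27


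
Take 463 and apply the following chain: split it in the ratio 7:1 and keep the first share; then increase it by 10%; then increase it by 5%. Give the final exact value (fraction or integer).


Start with 463.
Step 1: Split 7:1, first share = 463 * 7/8 = 3241/8
Step 2: Increase by 10%: 3241/8 * 110/100 = 35651/80
Step 3: Increase by 5%: 35651/80 * 105/100 = 748671/1600
Final result = 748671/1600

748671/1600


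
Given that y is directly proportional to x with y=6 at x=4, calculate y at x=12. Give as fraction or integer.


Direct proportion: y = kx
Find k: k = 6/4 = 3/2
Compute y at x=12: y = 3/2 * 12
y = 18

18


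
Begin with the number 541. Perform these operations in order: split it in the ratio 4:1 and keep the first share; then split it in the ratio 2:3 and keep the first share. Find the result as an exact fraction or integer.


Start with 541.
Step 1: Split 4:1, first share = 541 * 4/5 = 2164/5
Step 2: Split 2:3, first share = 2164/5 * 2/5 = 4328/25
Final result = 4328/25

4328/25


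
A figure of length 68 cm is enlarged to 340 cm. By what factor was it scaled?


Original length = 68 cm
Scaled length = 340 cm
Scale factor = 340 / 68
= 5

5


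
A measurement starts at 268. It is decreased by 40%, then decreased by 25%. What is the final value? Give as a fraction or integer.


Start: 268
Step 1: decrease by 40% => multiply by 60/100
  268 * 60/100 = 804/5
Step 2: decrease by 25% => multiply by 75/100
  804/5 * 75/100 = 603/5
Final value = 603/5

603/5


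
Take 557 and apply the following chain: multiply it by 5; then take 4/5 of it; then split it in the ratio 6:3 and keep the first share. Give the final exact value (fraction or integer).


Start with 557.
Step 1: Multiply by 5: 557 * 5 = 2785
Step 2: Take 4/5: 2785 * 4/5 = 2228
Step 3: Split 6:3, first share = 2228 * 6/9 = 4456/3
Final result = 4456/3

4456/3


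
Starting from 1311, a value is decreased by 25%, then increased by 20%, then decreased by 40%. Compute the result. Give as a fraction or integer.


Start: 1311
Step 1: decrease by 25% => multiply by 75/100
  1311 * 75/100 = 3933/4
Step 2: increase by 20% => multiply by 120/100
  3933/4 * 120/100 = 11799/10
Step 3: decrease by 40% => multiply by 60/100
  11799/10 * 60/100 = 35397/50
Final value = 35397/50

35397/50


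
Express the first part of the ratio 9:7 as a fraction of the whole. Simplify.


Total parts = 9 + 7 = 16
First part fraction = 9/16
Simplify: 9/16 = 9/16

9/16


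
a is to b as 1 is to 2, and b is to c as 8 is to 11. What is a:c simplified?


Given a:b = 1:2 and b:c = 8:11
Make b consistent. Multiply first ratio by 8: a:b = 8:16
Multiply second ratio by 2: b:c = 16:22
Now b = 16 in both, so a:b:c = 8:16:22
Therefore a:c = 8:22
Simplify by GCD: a:c = 4:11

4:11


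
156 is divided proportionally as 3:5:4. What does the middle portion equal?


Ratio = 3:5:4
Total parts = 3 + 5 + 4 = 12
Value per part = 156 / 12 = 13
First share = 3 * 13 = 39
Middle share = 5 * 13 = 65
Third share = 4 * 13 = 52

65


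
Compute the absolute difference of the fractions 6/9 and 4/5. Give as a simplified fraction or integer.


Simplify: 6/9 = 2/3 and 4/5 = 4/5
Find common denominator: LCD = 15
Convert: 10/15 and 12/15
Difference = |10 - 12|/15 = 2/15
Simplified = 2/15

2/15


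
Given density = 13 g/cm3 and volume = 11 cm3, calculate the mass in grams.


Using mass = density * volume
Density = 13 g/cm3
Volume = 11 cm3
Mass = 13 * 11
= 143 g

143


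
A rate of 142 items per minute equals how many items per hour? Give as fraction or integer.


Converting from per minute to per hour
Rate = 142 items per minute
Multiply by 60: 142 * 60
= 8520 items per hour

8520


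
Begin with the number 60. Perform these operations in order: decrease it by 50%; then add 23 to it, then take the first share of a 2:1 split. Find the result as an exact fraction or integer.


Start with 60.
Step 1: Decrease by 50%: 60 * 50/100 = 30
Step 2: Add 23: 30+23=53; split 2:1 first = 53*2/3 = 106/3
Final result = 106/3

106/3


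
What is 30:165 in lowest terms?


Find GCD(30, 165)
GCD = 15
Divide both by 15: 30/15 = 2, 165/15 = 11
Simplified ratio = 2:11

2:11


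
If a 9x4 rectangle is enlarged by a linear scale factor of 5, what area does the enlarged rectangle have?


Original dimensions: 9 x 4
Enlargement factor = 5
New width = 9 * 5 = 45
New height = 4 * 5 = 20
New area = 45 * 20 = 900

900


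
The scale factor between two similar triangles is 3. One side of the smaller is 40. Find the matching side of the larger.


Similar triangles have proportional sides
Scale factor = 3
Smaller side = 40
Corresponding larger side = 40 * 3
= 120

120


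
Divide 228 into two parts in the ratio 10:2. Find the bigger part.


Total parts = 10 + 2 = 12
Value per part = 228 / 12 = 19
First share = 10 * 19 = 190
Second share = 2 * 19 = 38
Larger share = 190

190
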